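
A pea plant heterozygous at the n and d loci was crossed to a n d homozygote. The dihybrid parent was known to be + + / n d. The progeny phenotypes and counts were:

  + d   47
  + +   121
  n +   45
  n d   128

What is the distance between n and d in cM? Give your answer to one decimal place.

27.0 cM

The recombinant classes are + d and n +: 47 + 45 = 92.
Recombination frequency = 92/341 = 0.2698 ≈ 27.0%, i.e. 27.0 cM.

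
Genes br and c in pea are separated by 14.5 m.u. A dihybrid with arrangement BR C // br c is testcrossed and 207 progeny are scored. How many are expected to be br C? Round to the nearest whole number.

15

A map distance of 14.5 m.u. corresponds to a recombination frequency of 0.145.
The F1 is BR C / br c, so br C is a recombinant gamete class with expected frequency r/2 = 0.145/2 = 0.0725.
Expected number = 0.0725 × 207 = 15.01 ≈ 15.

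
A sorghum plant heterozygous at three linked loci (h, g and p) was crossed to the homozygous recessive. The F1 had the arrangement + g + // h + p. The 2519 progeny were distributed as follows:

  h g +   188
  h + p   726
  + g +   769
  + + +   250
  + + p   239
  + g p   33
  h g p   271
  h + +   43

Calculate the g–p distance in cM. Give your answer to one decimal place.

The two rarest classes, + g p and h + +, are the double crossovers. Comparing them with the parentals, only the p allele has switched, so p is the middle locus and the order is g – p – h.
Crossovers in the g–p interval produce the single-crossover classes + + + and h g p (250 + 271 = 521) plus the double crossovers (76).
RF(g–p) = (521 + 76) / 2519 = 597/2519 = 0.2370 → 23.7 cM.

23.7 cM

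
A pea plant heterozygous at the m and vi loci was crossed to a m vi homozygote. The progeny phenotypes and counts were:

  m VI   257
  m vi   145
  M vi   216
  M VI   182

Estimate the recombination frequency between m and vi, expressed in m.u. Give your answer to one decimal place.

40.9 m.u.

The two most frequent classes, M vi (216) and m VI (257), are the parental types, so the F1 was M vi / m VI.
The recombinant classes are M VI and m vi: 182 + 145 = 327.
Recombination frequency = 327/800 = 0.4088 ≈ 40.9%, i.e. 40.9 m.u.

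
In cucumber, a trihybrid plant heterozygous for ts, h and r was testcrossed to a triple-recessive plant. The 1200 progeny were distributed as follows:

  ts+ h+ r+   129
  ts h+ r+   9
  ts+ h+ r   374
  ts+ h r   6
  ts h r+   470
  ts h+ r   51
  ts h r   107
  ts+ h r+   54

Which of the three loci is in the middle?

h

The two most frequent reciprocal classes, ts+ h+ r and ts h r+, are the parental types, so the F1 was ts+ h+ r / ts h r+.
The two rarest classes, ts+ h r and ts h+ r+, are the double crossovers. Comparing them with the parentals, only the h allele has switched, so h is the middle locus and the order is r – h – ts.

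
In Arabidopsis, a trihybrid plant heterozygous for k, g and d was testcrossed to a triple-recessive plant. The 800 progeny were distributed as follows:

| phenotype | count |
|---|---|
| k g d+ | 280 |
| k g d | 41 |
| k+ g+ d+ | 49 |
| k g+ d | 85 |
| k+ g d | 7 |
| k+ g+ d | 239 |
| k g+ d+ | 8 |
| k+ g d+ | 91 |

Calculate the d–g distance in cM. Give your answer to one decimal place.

The two most frequent reciprocal classes, k+ g+ d and k g d+, are the parental types, so the F1 was k+ g+ d / k g d+.
The two rarest classes, k+ g d and k g+ d+, are the double crossovers. Comparing them with the parentals, only the g allele has switched, so g is the middle locus and the order is d – g – k.
Crossovers in the d–g interval produce the single-crossover classes k+ g+ d+ and k g d (49 + 41 = 90) plus the double crossovers (15).
RF(d–g) = (90 + 15) / 800 = 105/800 = 0.1313 → 13.1 cM.

13.1 cM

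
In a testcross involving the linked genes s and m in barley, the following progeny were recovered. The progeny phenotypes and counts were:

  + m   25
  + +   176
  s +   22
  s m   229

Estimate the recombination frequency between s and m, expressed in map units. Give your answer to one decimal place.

The two most frequent classes, + + (176) and s m (229), are the parental types, so the F1 was + + / s m.
The recombinant classes are + m and s +: 25 + 22 = 47.
Recombination frequency = 47/452 = 0.1040 ≈ 10.4%, i.e. 10.4 map units.

10.4 map units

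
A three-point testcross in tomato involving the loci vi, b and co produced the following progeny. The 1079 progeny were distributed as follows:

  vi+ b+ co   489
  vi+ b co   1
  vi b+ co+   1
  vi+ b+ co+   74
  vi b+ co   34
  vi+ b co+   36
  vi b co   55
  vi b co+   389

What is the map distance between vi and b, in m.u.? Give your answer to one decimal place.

6.7 m.u.

The two most frequent reciprocal classes, vi b co+ and vi+ b+ co, are the parental types, so the F1 was vi b co+ / vi+ b+ co.
The two rarest classes, vi b+ co+ and vi+ b co, are the double crossovers. Comparing them with the parentals, only the b allele has switched, so b is the middle locus and the order is co – b – vi.
Crossovers in the b–vi interval produce the single-crossover classes vi+ b co+ and vi b+ co (36 + 34 = 70) plus the double crossovers (2).
RF(b–vi) = (70 + 2) / 1079 = 72/1079 = 0.0667 → 6.7 m.u.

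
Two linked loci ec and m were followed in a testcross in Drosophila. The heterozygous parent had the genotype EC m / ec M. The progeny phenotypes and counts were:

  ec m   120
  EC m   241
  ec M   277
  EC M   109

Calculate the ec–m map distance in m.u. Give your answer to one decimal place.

The recombinant classes are EC M and ec m: 109 + 120 = 229.
Recombination frequency = 229/747 = 0.3066 ≈ 30.7%, i.e. 30.7 m.u.

30.7 m.u.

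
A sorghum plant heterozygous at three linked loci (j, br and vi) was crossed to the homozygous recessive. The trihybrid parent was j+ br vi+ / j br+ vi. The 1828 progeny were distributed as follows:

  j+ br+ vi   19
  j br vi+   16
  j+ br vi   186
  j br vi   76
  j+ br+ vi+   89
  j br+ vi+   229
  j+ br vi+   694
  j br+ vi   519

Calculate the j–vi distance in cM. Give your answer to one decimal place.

24.6 cM

The two rarest classes, j br vi+ and j+ br+ vi, are the double crossovers. Comparing them with the parentals, only the j allele has switched, so j is the middle locus and the order is vi – j – br.
Crossovers in the vi–j interval produce the single-crossover classes j+ br vi and j br+ vi+ (186 + 229 = 415) plus the double crossovers (35).
RF(vi–j) = (415 + 35) / 1828 = 450/1828 = 0.2462 → 24.6 cM.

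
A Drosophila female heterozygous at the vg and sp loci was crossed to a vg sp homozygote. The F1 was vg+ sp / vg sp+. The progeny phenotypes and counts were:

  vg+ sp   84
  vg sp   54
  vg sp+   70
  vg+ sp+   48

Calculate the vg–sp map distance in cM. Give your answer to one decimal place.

39.8 cM

The recombinant classes are vg+ sp+ and vg sp: 48 + 54 = 102.
Recombination frequency = 102/256 = 0.3984 ≈ 39.8%, i.e. 39.8 cM.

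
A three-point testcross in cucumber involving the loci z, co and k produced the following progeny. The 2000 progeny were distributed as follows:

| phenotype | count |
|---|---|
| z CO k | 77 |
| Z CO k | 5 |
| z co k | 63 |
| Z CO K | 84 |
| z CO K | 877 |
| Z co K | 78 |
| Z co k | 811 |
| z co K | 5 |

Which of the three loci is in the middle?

The two most frequent reciprocal classes, Z co k and z CO K, are the parental types, so the F1 was Z co k / z CO K.
The two rarest classes, Z CO k and z co K, are the double crossovers. Comparing them with the parentals, only the co allele has switched, so co is the middle locus and the order is k – co – z.

co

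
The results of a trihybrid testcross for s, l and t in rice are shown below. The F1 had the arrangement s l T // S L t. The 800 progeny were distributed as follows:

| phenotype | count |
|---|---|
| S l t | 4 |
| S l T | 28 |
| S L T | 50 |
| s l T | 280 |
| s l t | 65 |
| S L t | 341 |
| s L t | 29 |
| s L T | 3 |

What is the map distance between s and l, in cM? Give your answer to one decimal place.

The two rarest classes, s L T and S l t, are the double crossovers. Comparing them with the parentals, only the l allele has switched, so l is the middle locus and the order is t – l – s.
Crossovers in the l–s interval produce the single-crossover classes S l T and s L t (28 + 29 = 57) plus the double crossovers (7).
RF(l–s) = (57 + 7) / 800 = 64/800 = 0.0800 → 8.0 cM.

8.0 cM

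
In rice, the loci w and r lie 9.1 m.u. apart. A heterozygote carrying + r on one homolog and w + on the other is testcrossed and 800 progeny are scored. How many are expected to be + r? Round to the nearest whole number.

A map distance of 9.1 m.u. corresponds to a recombination frequency of 0.091.
The F1 is + r / w +, so + r is a parental gamete class with expected frequency (1 − r)/2 = 0.909/2 = 0.4545.
Expected number = 0.4545 × 800 = 363.60 ≈ 364.

364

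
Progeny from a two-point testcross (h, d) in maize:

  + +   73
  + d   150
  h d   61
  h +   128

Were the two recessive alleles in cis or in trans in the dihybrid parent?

trans

The two most frequent classes are + d (150) and h + (128); these are the parental (non-recombinant) types.
So the F1 carried + d on one chromosome and h + on the other — the recessive alleles are on opposite chromosomes (trans / repulsion).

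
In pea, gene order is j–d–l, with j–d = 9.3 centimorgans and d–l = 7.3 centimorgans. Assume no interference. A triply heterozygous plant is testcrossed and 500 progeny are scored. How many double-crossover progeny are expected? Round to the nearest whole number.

Map distances give recombination frequencies of 0.093 and 0.073 for the two intervals.
With no interference, expected double-crossover frequency = 0.093 × 0.073 = 0.00679.
Expected number = 0.00679 × 500 = 3.39 ≈ 3.

3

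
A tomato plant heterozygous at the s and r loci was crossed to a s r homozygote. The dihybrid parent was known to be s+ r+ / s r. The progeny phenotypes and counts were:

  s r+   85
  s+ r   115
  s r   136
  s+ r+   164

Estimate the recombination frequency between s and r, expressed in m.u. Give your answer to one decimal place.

40.0 m.u.

The recombinant classes are s+ r and s r+: 115 + 85 = 200.
Recombination frequency = 200/500 = 0.4000 ≈ 40.0%, i.e. 40.0 m.u.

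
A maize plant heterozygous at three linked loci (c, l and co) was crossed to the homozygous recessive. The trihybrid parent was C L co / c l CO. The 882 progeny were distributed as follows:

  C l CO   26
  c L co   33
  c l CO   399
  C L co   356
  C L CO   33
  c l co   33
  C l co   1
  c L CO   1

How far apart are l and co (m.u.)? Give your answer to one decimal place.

The two rarest classes, C l co and c L CO, are the double crossovers. Comparing them with the parentals, only the l allele has switched, so l is the middle locus and the order is co – l – c.
Crossovers in the co–l interval produce the single-crossover classes C L CO and c l co (33 + 33 = 66) plus the double crossovers (2).
RF(co–l) = (66 + 2) / 882 = 68/882 = 0.0771 → 7.7 m.u.

7.7 m.u.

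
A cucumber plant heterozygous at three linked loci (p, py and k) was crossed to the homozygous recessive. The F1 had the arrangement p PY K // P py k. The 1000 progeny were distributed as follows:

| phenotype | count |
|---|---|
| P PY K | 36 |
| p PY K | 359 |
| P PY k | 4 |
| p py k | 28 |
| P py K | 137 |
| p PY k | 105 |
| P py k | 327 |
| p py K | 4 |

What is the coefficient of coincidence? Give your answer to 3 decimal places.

0.444

The two rarest classes, p py K and P PY k, are the double crossovers. Comparing them with the parentals, only the py allele has switched, so py is the middle locus and the order is k – py – p.
k–py: (242 + 8)/1000 = 0.2500; py–p: (64 + 8)/1000 = 0.0720.
Expected DCO frequency = 0.2500 × 0.0720 ≈ 0.01800; observed = 8/1000 ≈ 0.00800.
Coefficient of coincidence = 0.00800/0.01800 ≈ 0.444.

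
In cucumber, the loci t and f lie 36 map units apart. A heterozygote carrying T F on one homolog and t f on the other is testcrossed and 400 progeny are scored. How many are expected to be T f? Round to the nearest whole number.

72

A map distance of 36 map units corresponds to a recombination frequency of 0.360.
The F1 is T F / t f, so T f is a recombinant gamete class with expected frequency r/2 = 0.360/2 = 0.1800.
Expected number = 0.1800 × 400 = 72.00 ≈ 72.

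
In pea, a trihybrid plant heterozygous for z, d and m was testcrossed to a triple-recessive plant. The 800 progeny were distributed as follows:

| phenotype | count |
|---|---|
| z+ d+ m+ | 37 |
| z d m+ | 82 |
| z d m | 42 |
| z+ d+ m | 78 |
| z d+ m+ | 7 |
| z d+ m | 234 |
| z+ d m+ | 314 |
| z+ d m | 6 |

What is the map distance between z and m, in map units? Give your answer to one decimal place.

21.6 map units

The two most frequent reciprocal classes, z+ d m+ and z d+ m, are the parental types, so the F1 was z+ d m+ / z d+ m.
The two rarest classes, z+ d m and z d+ m+, are the double crossovers. Comparing them with the parentals, only the m allele has switched, so m is the middle locus and the order is d – m – z.
Crossovers in the m–z interval produce the single-crossover classes z d m+ and z+ d+ m (82 + 78 = 160) plus the double crossovers (13).
RF(m–z) = (160 + 13) / 800 = 173/800 = 0.2162 → 21.6 map units.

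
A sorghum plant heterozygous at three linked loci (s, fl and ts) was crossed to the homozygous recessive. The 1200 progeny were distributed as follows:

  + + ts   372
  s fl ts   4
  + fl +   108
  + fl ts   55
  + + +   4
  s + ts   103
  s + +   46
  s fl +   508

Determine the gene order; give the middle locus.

ts

The two most frequent reciprocal classes, s fl + and + + ts, are the parental types, so the F1 was s fl + / + + ts.
The two rarest classes, s fl ts and + + +, are the double crossovers. Comparing them with the parentals, only the ts allele has switched, so ts is the middle locus and the order is fl – ts – s.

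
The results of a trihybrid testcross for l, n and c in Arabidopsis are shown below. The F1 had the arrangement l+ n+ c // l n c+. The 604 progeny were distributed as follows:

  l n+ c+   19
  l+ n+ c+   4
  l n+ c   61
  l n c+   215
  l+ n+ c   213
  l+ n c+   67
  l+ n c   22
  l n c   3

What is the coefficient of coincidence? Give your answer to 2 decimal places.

0.65

The two rarest classes, l+ n+ c+ and l n c, are the double crossovers. Comparing them with the parentals, only the c allele has switched, so c is the middle locus and the order is n – c – l.
n–c: (41 + 7)/604 = 0.0795; c–l: (128 + 7)/604 = 0.2235.
Expected DCO frequency = 0.0795 × 0.2235 ≈ 0.01777; observed = 7/604 ≈ 0.01159.
Coefficient of coincidence = 0.01159/0.01777 ≈ 0.65.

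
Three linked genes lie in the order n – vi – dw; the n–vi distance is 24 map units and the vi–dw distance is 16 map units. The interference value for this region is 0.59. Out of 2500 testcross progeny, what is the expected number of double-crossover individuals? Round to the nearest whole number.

Map distances give recombination frequencies of 0.240 and 0.160 for the two intervals.
With interference 0.59 (so coincidence = 0.41), expected double-crossover frequency = 0.240 × 0.160 × 0.41 = 0.01574.
Expected number = 0.01574 × 2500 = 39.36 ≈ 39.

39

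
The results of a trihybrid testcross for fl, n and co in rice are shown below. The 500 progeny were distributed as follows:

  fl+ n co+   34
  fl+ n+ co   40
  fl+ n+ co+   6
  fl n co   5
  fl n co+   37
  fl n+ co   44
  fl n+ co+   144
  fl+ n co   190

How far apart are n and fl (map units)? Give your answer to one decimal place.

17.6 map units

The two most frequent reciprocal classes, fl+ n co and fl n+ co+, are the parental types, so the F1 was fl+ n co / fl n+ co+.
The two rarest classes, fl n co and fl+ n+ co+, are the double crossovers. Comparing them with the parentals, only the fl allele has switched, so fl is the middle locus and the order is co – fl – n.
Crossovers in the fl–n interval produce the single-crossover classes fl+ n+ co and fl n co+ (40 + 37 = 77) plus the double crossovers (11).
RF(fl–n) = (77 + 11) / 500 = 88/500 = 0.1760 → 17.6 map units.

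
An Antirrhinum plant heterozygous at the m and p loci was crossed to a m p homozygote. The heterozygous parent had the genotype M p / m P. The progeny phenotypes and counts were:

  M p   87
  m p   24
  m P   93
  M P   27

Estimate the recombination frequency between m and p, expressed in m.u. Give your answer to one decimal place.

The recombinant classes are M P and m p: 27 + 24 = 51.
Recombination frequency = 51/231 = 0.2208 ≈ 22.1%, i.e. 22.1 m.u.

22.1 m.u.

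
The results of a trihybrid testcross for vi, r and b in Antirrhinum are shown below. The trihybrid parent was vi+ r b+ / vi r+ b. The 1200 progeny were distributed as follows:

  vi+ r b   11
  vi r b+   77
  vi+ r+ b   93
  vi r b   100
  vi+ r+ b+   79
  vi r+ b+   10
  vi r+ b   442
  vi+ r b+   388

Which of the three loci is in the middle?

The two rarest classes, vi+ r b and vi r+ b+, are the double crossovers. Comparing them with the parentals, only the b allele has switched, so b is the middle locus and the order is vi – b – r.

b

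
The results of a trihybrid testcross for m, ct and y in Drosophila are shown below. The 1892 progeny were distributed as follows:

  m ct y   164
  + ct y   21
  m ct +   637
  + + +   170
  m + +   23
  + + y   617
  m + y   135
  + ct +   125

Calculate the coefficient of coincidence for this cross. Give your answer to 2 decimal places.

0.72

The two most frequent reciprocal classes, + + y and m ct +, are the parental types, so the F1 was + + y / m ct +.
The two rarest classes, + ct y and m + +, are the double crossovers. Comparing them with the parentals, only the ct allele has switched, so ct is the middle locus and the order is y – ct – m.
y–ct: (334 + 44)/1892 = 0.1998; ct–m: (260 + 44)/1892 = 0.1607.
Expected DCO frequency = 0.1998 × 0.1607 ≈ 0.03211; observed = 44/1892 ≈ 0.02326.
Coefficient of coincidence = 0.02326/0.03211 ≈ 0.72.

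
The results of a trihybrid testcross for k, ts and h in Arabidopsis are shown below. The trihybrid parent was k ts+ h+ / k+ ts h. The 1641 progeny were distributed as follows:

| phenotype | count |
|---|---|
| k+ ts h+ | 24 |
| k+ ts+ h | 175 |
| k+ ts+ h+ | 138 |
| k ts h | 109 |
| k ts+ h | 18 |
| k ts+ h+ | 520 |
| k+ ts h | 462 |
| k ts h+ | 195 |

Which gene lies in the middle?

h

The two rarest classes, k ts+ h and k+ ts h+, are the double crossovers. Comparing them with the parentals, only the h allele has switched, so h is the middle locus and the order is k – h – ts.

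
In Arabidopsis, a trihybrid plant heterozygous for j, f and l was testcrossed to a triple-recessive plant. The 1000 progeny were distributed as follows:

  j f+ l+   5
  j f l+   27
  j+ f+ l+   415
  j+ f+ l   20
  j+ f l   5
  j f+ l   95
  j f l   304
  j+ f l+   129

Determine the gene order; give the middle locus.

j

The two most frequent reciprocal classes, j f l and j+ f+ l+, are the parental types, so the F1 was j f l / j+ f+ l+.
The two rarest classes, j+ f l and j f+ l+, are the double crossovers. Comparing them with the parentals, only the j allele has switched, so j is the middle locus and the order is l – j – f.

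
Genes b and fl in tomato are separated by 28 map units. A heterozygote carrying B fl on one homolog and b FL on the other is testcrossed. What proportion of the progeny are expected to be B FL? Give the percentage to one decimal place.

14.0%

A map distance of 28 map units corresponds to a recombination frequency of 0.280.
The F1 is B fl / b FL, so B FL is a recombinant gamete class with expected frequency r/2 = 0.280/2 = 0.1400.
That is 0.1400 = 14.0% of the progeny.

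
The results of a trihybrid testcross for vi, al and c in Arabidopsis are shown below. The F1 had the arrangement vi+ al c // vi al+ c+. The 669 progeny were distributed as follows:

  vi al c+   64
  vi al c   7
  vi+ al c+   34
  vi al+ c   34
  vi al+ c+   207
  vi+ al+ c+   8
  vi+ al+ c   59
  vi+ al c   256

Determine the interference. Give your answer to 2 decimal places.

0.12

The two rarest classes, vi al c and vi+ al+ c+, are the double crossovers. Comparing them with the parentals, only the vi allele has switched, so vi is the middle locus and the order is al – vi – c.
al–vi: (123 + 15)/669 = 0.2063; vi–c: (68 + 15)/669 = 0.1241.
Expected DCO frequency = 0.2063 × 0.1241 ≈ 0.02560; observed = 15/669 ≈ 0.02242.
Coefficient of coincidence = 0.02242/0.02560 ≈ 0.88; interference = 1 − 0.88 = 0.12.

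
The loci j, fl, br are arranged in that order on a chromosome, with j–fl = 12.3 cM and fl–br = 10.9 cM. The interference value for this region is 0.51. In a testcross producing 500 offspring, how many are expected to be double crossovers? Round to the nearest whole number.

Map distances give recombination frequencies of 0.123 and 0.109 for the two intervals.
With interference 0.51 (so coincidence = 0.49), expected double-crossover frequency = 0.123 × 0.109 × 0.49 = 0.00657.
Expected number = 0.00657 × 500 = 3.28 ≈ 3.

3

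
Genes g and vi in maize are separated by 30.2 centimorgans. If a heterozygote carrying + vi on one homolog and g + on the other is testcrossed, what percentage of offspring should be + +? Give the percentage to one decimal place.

15.1%

A map distance of 30.2 centimorgans corresponds to a recombination frequency of 0.302.
The F1 is + vi / g +, so + + is a recombinant gamete class with expected frequency r/2 = 0.302/2 = 0.1510.
That is 0.1510 = 15.1% of the progeny.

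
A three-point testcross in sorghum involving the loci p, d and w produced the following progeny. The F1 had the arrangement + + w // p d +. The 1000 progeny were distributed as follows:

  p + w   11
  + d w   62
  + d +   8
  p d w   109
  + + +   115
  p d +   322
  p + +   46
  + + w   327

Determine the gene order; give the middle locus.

p

The two rarest classes, p + w and + d +, are the double crossovers. Comparing them with the parentals, only the p allele has switched, so p is the middle locus and the order is w – p – d.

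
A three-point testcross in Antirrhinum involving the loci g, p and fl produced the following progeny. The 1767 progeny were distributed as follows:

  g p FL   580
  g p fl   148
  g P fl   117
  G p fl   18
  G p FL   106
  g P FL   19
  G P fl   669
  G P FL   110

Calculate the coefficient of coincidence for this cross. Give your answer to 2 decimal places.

The two most frequent reciprocal classes, G P fl and g p FL, are the parental types, so the F1 was G P fl / g p FL.
The two rarest classes, G p fl and g P FL, are the double crossovers. Comparing them with the parentals, only the p allele has switched, so p is the middle locus and the order is fl – p – g.
fl–p: (258 + 37)/1767 = 0.1669; p–g: (223 + 37)/1767 = 0.1471.
Expected DCO frequency = 0.1669 × 0.1471 ≈ 0.02455; observed = 37/1767 ≈ 0.02094.
Coefficient of coincidence = 0.02094/0.02455 ≈ 0.85.

0.85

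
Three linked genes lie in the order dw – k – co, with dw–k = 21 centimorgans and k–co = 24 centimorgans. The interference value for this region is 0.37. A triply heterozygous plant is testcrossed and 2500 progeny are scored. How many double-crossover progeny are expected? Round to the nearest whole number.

Map distances give recombination frequencies of 0.210 and 0.240 for the two intervals.
With interference 0.37 (so coincidence = 0.63), expected double-crossover frequency = 0.210 × 0.240 × 0.63 = 0.03175.
Expected number = 0.03175 × 2500 = 79.38 ≈ 79.

79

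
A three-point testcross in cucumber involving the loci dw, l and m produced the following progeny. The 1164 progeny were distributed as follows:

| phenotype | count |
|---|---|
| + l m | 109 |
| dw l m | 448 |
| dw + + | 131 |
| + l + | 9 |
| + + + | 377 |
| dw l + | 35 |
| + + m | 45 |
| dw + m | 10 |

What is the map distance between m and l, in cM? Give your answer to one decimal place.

The two most frequent reciprocal classes, + + + and dw l m, are the parental types, so the F1 was + + + / dw l m.
The two rarest classes, + l + and dw + m, are the double crossovers. Comparing them with the parentals, only the l allele has switched, so l is the middle locus and the order is dw – l – m.
Crossovers in the l–m interval produce the single-crossover classes + + m and dw l + (45 + 35 = 80) plus the double crossovers (19).
RF(l–m) = (80 + 19) / 1164 = 99/1164 = 0.0851 → 8.5 cM.

8.5 cM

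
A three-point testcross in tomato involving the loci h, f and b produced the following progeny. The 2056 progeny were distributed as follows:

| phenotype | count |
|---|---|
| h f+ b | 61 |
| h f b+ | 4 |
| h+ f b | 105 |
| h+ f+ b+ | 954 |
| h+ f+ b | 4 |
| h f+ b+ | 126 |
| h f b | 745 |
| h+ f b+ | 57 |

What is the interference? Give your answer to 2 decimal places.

0.45

The two most frequent reciprocal classes, h f b and h+ f+ b+, are the parental types, so the F1 was h f b / h+ f+ b+.
The two rarest classes, h f b+ and h+ f+ b, are the double crossovers. Comparing them with the parentals, only the b allele has switched, so b is the middle locus and the order is h – b – f.
h–b: (231 + 8)/2056 = 0.1162; b–f: (118 + 8)/2056 = 0.0613.
Expected DCO frequency = 0.1162 × 0.0613 ≈ 0.00712; observed = 8/2056 ≈ 0.00389.
Coefficient of coincidence = 0.00389/0.00712 ≈ 0.55; interference = 1 − 0.55 = 0.45.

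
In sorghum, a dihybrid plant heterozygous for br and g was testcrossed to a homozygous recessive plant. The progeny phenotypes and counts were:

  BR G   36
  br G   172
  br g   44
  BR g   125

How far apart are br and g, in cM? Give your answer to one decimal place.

The two most frequent classes, BR g (125) and br G (172), are the parental types, so the F1 was BR g / br G.
The recombinant classes are BR G and br g: 36 + 44 = 80.
Recombination frequency = 80/377 = 0.2122 ≈ 21.2%, i.e. 21.2 cM.

21.2 cM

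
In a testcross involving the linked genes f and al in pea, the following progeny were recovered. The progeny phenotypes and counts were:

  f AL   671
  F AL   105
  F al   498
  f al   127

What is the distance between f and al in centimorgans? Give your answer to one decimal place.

The two most frequent classes, F al (498) and f AL (671), are the parental types, so the F1 was F al / f AL.
The recombinant classes are F AL and f al: 105 + 127 = 232.
Recombination frequency = 232/1401 = 0.1656 ≈ 16.6%, i.e. 16.6 centimorgans.

16.6 centimorgans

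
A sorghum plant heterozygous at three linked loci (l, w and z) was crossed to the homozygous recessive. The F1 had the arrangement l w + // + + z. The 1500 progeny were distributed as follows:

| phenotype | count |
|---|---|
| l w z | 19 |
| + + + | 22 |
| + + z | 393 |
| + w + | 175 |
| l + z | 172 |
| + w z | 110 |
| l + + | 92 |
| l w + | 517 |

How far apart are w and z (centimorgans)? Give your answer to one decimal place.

16.2 centimorgans

The two rarest classes, l w z and + + +, are the double crossovers. Comparing them with the parentals, only the z allele has switched, so z is the middle locus and the order is w – z – l.
Crossovers in the w–z interval produce the single-crossover classes l + + and + w z (92 + 110 = 202) plus the double crossovers (41).
RF(w–z) = (202 + 41) / 1500 = 243/1500 = 0.1620 → 16.2 centimorgans.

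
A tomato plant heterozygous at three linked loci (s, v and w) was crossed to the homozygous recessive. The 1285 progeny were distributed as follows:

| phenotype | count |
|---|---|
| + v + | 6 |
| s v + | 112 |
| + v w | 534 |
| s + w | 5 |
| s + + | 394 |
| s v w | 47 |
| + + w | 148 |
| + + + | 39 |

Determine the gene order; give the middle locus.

w

The two most frequent reciprocal classes, + v w and s + +, are the parental types, so the F1 was + v w / s + +.
The two rarest classes, + v + and s + w, are the double crossovers. Comparing them with the parentals, only the w allele has switched, so w is the middle locus and the order is s – w – v.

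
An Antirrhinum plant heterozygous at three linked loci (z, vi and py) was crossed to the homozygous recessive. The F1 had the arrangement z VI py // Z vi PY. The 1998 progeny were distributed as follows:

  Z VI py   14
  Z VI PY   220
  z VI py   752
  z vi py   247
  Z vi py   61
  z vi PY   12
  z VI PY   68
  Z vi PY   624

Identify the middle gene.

The two rarest classes, Z VI py and z vi PY, are the double crossovers. Comparing them with the parentals, only the z allele has switched, so z is the middle locus and the order is py – z – vi.

z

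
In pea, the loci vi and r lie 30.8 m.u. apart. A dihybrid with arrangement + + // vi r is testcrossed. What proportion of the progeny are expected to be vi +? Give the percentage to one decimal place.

15.4%

A map distance of 30.8 m.u. corresponds to a recombination frequency of 0.308.
The F1 is + + / vi r, so vi + is a recombinant gamete class with expected frequency r/2 = 0.308/2 = 0.1540.
That is 0.1540 = 15.4% of the progeny.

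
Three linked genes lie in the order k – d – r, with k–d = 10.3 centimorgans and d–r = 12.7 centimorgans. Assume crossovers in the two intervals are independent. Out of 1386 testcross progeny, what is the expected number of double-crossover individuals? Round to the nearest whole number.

18

Map distances give recombination frequencies of 0.103 and 0.127 for the two intervals.
With no interference, expected double-crossover frequency = 0.103 × 0.127 = 0.01308.
Expected number = 0.01308 × 1386 = 18.13 ≈ 18.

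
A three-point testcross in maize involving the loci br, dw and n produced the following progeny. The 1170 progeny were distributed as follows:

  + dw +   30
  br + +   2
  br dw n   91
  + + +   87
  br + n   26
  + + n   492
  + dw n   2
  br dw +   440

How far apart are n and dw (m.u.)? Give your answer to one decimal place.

15.6 m.u.

The two most frequent reciprocal classes, br dw + and + + n, are the parental types, so the F1 was br dw + / + + n.
The two rarest classes, br + + and + dw n, are the double crossovers. Comparing them with the parentals, only the dw allele has switched, so dw is the middle locus and the order is n – dw – br.
Crossovers in the n–dw interval produce the single-crossover classes br dw n and + + + (91 + 87 = 178) plus the double crossovers (4).
RF(n–dw) = (178 + 4) / 1170 = 182/1170 = 0.1556 → 15.6 m.u.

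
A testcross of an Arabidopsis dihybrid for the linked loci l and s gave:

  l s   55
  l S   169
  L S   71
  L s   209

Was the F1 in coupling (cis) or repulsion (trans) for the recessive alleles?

The two most frequent classes are L s (209) and l S (169); these are the parental (non-recombinant) types.
So the F1 carried L s on one chromosome and l S on the other — the recessive alleles are on opposite chromosomes (trans / repulsion).

trans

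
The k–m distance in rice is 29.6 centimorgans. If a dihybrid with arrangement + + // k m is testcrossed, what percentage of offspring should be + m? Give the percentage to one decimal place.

A map distance of 29.6 centimorgans corresponds to a recombination frequency of 0.296.
The F1 is + + / k m, so + m is a recombinant gamete class with expected frequency r/2 = 0.296/2 = 0.1480.
That is 0.1480 = 14.8% of the progeny.

14.8%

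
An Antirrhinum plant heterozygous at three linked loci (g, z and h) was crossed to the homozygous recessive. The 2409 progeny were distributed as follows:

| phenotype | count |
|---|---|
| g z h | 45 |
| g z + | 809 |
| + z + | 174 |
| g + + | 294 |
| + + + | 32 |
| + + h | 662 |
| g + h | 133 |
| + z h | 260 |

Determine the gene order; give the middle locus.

The two most frequent reciprocal classes, g z + and + + h, are the parental types, so the F1 was g z + / + + h.
The two rarest classes, g z h and + + +, are the double crossovers. Comparing them with the parentals, only the h allele has switched, so h is the middle locus and the order is z – h – g.

h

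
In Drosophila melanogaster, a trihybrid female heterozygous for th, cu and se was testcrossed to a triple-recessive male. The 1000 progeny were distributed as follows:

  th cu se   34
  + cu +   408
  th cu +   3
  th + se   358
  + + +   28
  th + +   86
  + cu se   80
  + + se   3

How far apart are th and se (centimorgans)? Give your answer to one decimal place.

The two most frequent reciprocal classes, th + se and + cu +, are the parental types, so the F1 was th + se / + cu +.
The two rarest classes, + + se and th cu +, are the double crossovers. Comparing them with the parentals, only the th allele has switched, so th is the middle locus and the order is cu – th – se.
Crossovers in the th–se interval produce the single-crossover classes th + + and + cu se (86 + 80 = 166) plus the double crossovers (6).
RF(th–se) = (166 + 6) / 1000 = 172/1000 = 0.1720 → 17.2 centimorgans.

17.2 centimorgans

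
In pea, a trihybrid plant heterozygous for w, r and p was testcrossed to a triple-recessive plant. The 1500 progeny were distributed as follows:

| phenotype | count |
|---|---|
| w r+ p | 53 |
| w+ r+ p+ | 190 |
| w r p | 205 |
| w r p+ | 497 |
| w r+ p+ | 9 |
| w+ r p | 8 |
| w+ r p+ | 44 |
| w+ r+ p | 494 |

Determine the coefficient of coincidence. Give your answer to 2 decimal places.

The two most frequent reciprocal classes, w+ r+ p and w r p+, are the parental types, so the F1 was w+ r+ p / w r p+.
The two rarest classes, w+ r p and w r+ p+, are the double crossovers. Comparing them with the parentals, only the r allele has switched, so r is the middle locus and the order is p – r – w.
p–r: (395 + 17)/1500 = 0.2747; r–w: (97 + 17)/1500 = 0.0760.
Expected DCO frequency = 0.2747 × 0.0760 ≈ 0.02088; observed = 17/1500 ≈ 0.01133.
Coefficient of coincidence = 0.01133/0.02088 ≈ 0.54.

0.54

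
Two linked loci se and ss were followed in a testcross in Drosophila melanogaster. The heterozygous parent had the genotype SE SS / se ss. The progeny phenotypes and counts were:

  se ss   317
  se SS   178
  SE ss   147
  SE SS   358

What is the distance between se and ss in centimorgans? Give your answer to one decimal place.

The recombinant classes are SE ss and se SS: 147 + 178 = 325.
Recombination frequency = 325/1000 = 0.3250 ≈ 32.5%, i.e. 32.5 centimorgans.

32.5 centimorgans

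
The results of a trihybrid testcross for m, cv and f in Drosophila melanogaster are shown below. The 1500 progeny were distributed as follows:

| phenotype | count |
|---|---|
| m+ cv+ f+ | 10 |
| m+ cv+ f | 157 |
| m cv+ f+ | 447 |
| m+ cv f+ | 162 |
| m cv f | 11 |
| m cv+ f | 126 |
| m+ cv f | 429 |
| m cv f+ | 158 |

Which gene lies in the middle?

m

The two most frequent reciprocal classes, m cv+ f+ and m+ cv f, are the parental types, so the F1 was m cv+ f+ / m+ cv f.
The two rarest classes, m+ cv+ f+ and m cv f, are the double crossovers. Comparing them with the parentals, only the m allele has switched, so m is the middle locus and the order is cv – m – f.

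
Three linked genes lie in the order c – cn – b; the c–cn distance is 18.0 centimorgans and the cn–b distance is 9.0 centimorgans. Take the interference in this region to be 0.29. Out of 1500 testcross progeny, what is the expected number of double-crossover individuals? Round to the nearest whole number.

Map distances give recombination frequencies of 0.180 and 0.090 for the two intervals.
With interference 0.29 (so coincidence = 0.71), expected double-crossover frequency = 0.180 × 0.090 × 0.71 = 0.01150.
Expected number = 0.01150 × 1500 = 17.25 ≈ 17.

17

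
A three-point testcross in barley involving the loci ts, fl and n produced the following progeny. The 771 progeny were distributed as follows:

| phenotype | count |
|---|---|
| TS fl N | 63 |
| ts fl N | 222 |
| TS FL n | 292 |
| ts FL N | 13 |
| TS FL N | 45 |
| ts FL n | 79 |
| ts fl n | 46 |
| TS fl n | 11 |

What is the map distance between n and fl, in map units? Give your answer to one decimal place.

The two most frequent reciprocal classes, TS FL n and ts fl N, are the parental types, so the F1 was TS FL n / ts fl N.
The two rarest classes, TS fl n and ts FL N, are the double crossovers. Comparing them with the parentals, only the fl allele has switched, so fl is the middle locus and the order is ts – fl – n.
Crossovers in the fl–n interval produce the single-crossover classes TS FL N and ts fl n (45 + 46 = 91) plus the double crossovers (24).
RF(fl–n) = (91 + 24) / 771 = 115/771 = 0.1492 → 14.9 map units.

14.9 map units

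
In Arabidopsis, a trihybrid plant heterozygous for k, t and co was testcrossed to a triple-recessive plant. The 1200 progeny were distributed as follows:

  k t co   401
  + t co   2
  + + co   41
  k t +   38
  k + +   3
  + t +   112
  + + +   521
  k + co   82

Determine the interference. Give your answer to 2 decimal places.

The two most frequent reciprocal classes, + + + and k t co, are the parental types, so the F1 was + + + / k t co.
The two rarest classes, k + + and + t co, are the double crossovers. Comparing them with the parentals, only the k allele has switched, so k is the middle locus and the order is co – k – t.
co–k: (79 + 5)/1200 = 0.0700; k–t: (194 + 5)/1200 = 0.1658.
Expected DCO frequency = 0.0700 × 0.1658 ≈ 0.01161; observed = 5/1200 ≈ 0.00417.
Coefficient of coincidence = 0.00417/0.01161 ≈ 0.36; interference = 1 − 0.36 = 0.64.

0.64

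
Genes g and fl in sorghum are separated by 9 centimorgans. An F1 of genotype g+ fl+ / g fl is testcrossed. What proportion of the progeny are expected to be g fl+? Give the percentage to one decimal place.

4.5%

A map distance of 9 centimorgans corresponds to a recombination frequency of 0.090.
The F1 is g+ fl+ / g fl, so g fl+ is a recombinant gamete class with expected frequency r/2 = 0.090/2 = 0.0450.
That is 0.0450 = 4.5% of the progeny.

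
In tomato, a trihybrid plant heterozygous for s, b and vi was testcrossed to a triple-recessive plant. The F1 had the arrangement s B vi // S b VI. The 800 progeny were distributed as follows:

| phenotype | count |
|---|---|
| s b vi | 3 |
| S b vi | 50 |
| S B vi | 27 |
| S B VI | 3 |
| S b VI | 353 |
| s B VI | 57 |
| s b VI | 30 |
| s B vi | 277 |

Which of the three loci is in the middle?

b

The two rarest classes, s b vi and S B VI, are the double crossovers. Comparing them with the parentals, only the b allele has switched, so b is the middle locus and the order is s – b – vi.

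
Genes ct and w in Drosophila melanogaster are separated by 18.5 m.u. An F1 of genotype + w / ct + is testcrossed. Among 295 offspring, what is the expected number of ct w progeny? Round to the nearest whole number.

27

A map distance of 18.5 m.u. corresponds to a recombination frequency of 0.185.
The F1 is + w / ct +, so ct w is a recombinant gamete class with expected frequency r/2 = 0.185/2 = 0.0925.
Expected number = 0.0925 × 295 = 27.29 ≈ 27.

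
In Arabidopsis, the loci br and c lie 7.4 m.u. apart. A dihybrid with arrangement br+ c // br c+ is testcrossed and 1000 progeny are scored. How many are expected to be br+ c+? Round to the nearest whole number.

37

A map distance of 7.4 m.u. corresponds to a recombination frequency of 0.074.
The F1 is br+ c / br c+, so br+ c+ is a recombinant gamete class with expected frequency r/2 = 0.074/2 = 0.0370.
Expected number = 0.0370 × 1000 = 37.00 ≈ 37.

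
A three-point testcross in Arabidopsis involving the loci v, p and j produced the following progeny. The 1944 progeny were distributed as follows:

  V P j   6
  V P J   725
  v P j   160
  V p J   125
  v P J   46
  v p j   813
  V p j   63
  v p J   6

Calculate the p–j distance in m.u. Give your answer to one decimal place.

The two most frequent reciprocal classes, v p j and V P J, are the parental types, so the F1 was v p j / V P J.
The two rarest classes, v p J and V P j, are the double crossovers. Comparing them with the parentals, only the j allele has switched, so j is the middle locus and the order is p – j – v.
Crossovers in the p–j interval produce the single-crossover classes v P j and V p J (160 + 125 = 285) plus the double crossovers (12).
RF(p–j) = (285 + 12) / 1944 = 297/1944 = 0.1528 → 15.3 m.u.

15.3 m.u.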